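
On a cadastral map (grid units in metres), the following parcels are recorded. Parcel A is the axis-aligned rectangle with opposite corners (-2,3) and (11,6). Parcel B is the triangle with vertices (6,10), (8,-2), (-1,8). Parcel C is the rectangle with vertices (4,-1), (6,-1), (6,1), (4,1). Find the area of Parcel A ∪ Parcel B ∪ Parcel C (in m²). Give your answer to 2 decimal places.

72.43

By inclusion–exclusion:
Individual areas: |Parcel A| = 39, |Parcel B| = 44, |Parcel C| = 4.
|Parcel A∩Parcel B| = 14.3.
|Parcel A∩Parcel C| = 0 (no overlap).
|Parcel B∩Parcel C| = 0.2722.
|Parcel A∩Parcel B∩Parcel C| = 0.
|Parcel A ∪ Parcel B ∪ Parcel C| = 87 − 14.5722 + 0 = 72.43.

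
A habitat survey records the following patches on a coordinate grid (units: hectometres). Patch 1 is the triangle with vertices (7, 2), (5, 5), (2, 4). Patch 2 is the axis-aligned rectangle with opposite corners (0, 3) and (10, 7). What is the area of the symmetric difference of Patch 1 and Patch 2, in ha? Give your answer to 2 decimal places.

36.33

|Patch 1| = 5.5, |Patch 2| = 40, |Patch 1∩Patch 2| = 4.5833.
|Patch 1 △ Patch 2| = |Patch 1| + |Patch 2| − 2·|Patch 1∩Patch 2| = 5.5 + 40 − 9.1667 = 36.33.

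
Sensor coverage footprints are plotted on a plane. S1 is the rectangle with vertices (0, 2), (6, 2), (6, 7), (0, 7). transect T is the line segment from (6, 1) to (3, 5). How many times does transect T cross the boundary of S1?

The segment meets the boundary at (5.25,2).

1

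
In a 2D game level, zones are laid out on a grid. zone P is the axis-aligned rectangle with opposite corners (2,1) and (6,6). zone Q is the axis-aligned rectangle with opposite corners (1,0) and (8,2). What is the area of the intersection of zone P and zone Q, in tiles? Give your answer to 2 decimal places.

|zone P∩zone Q|: x∈[2,6], y∈[1,2] → 4·1 = 4.

4.00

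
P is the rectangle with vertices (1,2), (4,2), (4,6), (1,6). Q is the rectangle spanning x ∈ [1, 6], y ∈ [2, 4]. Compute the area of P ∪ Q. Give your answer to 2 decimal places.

16.00

By inclusion–exclusion:
Individual areas: |P| = 12, |Q| = 10.
|P∩Q|: x∈[1,4], y∈[2,4] → 3·2 = 6.
|P ∪ Q| = 22 − 6 = 16.00.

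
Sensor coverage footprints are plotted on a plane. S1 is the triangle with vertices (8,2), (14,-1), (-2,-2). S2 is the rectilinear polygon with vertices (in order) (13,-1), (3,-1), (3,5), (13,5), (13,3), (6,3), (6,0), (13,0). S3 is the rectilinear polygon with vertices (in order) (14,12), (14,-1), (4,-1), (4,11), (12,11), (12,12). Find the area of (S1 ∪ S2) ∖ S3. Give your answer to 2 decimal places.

|S1 ∪ S2| = 54.45.
|(S1 ∪ S2) ∩ S3| = 40.45.
|(S1 ∪ S2) ∖ S3| = 54.45 − 40.45 = 14.00.

14.00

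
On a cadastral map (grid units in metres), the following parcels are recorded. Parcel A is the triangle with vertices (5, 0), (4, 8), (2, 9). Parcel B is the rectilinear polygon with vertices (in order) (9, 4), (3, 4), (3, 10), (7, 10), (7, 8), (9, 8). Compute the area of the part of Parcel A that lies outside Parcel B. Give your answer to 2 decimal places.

2.92

|Parcel A| = 7.5, |Parcel A∩Parcel B| = 4.5833.
|Parcel A ∖ Parcel B| = |Parcel A| − |Parcel A∩Parcel B| = 7.5 − 4.5833 = 2.92.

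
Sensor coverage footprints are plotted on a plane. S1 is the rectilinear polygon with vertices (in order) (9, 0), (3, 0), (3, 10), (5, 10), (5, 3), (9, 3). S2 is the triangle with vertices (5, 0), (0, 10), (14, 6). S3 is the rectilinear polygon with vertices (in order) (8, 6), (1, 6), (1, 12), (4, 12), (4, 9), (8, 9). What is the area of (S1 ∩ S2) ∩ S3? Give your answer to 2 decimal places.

The region (S1 ∩ S2) ∩ S3 is the polygon with vertices (5,8.571), (5,6), (3,6), (3,9.143).
By the shoelace formula its area is 5.71.

5.71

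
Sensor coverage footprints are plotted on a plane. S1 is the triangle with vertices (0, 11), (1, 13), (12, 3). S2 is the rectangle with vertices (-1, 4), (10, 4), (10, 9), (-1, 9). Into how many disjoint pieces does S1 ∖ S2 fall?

S1 ∖ S2 splits into 2 disjoint pieces (area 8.8, area 0.4848).

2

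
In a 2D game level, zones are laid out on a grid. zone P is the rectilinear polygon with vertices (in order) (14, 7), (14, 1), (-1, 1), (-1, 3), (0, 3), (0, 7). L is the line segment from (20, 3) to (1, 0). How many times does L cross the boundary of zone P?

The segment meets the boundary at (7.333,1), (14,2.053).

2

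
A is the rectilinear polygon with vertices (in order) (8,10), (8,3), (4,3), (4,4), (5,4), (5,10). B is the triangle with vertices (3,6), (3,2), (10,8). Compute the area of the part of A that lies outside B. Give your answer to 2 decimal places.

15.30

|A| = 22, |A∩B| = 6.7024.
|A ∖ B| = |A| − |A∩B| = 22 − 6.7024 = 15.30.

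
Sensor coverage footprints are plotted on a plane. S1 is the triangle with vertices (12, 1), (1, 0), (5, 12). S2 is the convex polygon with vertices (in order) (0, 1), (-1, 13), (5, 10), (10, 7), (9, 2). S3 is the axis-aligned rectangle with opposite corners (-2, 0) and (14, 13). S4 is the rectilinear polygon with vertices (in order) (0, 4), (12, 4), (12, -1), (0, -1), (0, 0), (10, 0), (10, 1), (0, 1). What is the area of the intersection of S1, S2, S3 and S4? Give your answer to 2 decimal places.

The intersection is the polygon with vertices (9,2), (1.385,1.154), (2.333,4), (9.4,4).
By the shoelace formula its area is 17.50.

17.50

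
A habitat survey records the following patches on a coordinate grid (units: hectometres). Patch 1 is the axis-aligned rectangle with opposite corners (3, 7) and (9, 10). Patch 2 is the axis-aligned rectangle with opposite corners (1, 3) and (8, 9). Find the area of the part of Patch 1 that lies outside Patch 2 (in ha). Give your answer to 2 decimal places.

|Patch 1∩Patch 2|: x∈[3,8], y∈[7,9] → 5·2 = 10.
|Patch 1| = 18.
|Patch 1 ∖ Patch 2| = |Patch 1| − |Patch 1∩Patch 2| = 18 − 10 = 8.00.

8.00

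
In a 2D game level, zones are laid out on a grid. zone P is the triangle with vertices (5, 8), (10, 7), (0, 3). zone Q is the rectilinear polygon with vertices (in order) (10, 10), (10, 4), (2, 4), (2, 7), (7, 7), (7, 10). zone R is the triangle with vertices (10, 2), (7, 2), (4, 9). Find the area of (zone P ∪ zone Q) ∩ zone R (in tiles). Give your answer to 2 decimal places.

The region (zone P ∪ zone Q) ∩ zone R is the polygon with vertices (6.143,4), (4.6,7.6), (4.923,7.923), (8.286,4).
By the shoelace formula its area is 5.03.

5.03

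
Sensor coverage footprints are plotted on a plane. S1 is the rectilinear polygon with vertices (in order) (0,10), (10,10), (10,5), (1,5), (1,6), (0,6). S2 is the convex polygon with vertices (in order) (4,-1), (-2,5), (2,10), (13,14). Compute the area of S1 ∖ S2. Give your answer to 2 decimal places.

|S1| = 49, |S1∩S2| = 41.7.
|S1 ∖ S2| = |S1| − |S1∩S2| = 49 − 41.7 = 7.30.

7.30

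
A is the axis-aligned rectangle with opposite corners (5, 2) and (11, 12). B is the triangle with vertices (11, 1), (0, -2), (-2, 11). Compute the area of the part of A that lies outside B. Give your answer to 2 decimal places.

|A| = 60, |A∩B| = 8.4962.
|A ∖ B| = |A| − |A∩B| = 60 − 8.4962 = 51.50.

51.50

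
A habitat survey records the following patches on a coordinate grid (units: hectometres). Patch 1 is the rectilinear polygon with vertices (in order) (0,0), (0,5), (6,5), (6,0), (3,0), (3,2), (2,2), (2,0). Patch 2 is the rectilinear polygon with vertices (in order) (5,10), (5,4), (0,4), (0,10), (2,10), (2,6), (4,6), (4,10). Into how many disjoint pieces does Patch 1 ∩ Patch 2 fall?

Patch 1 ∩ Patch 2 is a single connected region.

1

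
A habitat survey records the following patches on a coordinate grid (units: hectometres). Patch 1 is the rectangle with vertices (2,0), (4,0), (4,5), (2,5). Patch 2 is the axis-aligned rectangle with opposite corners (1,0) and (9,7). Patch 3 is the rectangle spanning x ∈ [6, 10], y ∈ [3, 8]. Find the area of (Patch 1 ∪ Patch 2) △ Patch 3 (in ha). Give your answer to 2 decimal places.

|Patch 1 ∪ Patch 2| = 56.
|(Patch 1 ∪ Patch 2) ∩ Patch 3| = 12.
|(Patch 1 ∪ Patch 2) △ Patch 3| = 56 + 20 − 24 = 52.00.

52.00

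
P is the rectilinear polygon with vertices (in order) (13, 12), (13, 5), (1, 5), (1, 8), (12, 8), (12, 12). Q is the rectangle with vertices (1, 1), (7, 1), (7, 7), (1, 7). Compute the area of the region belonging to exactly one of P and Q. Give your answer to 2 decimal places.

52.00

|P| = 40, |Q| = 36, |P∩Q| = 12.
|P △ Q| = |P| + |Q| − 2·|P∩Q| = 40 + 36 − 24 = 52.00.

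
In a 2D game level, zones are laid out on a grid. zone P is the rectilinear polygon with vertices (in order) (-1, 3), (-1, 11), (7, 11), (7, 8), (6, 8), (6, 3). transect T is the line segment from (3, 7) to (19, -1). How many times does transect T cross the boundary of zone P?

1

The segment meets the boundary at (6,5.5).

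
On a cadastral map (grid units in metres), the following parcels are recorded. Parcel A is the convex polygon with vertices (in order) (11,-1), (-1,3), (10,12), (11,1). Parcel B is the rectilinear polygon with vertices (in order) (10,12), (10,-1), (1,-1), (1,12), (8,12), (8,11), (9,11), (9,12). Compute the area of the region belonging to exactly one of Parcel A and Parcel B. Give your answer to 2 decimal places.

58.31

|Parcel A| = 77, |Parcel B| = 116, |Parcel A∩Parcel B| = 67.3434.
|Parcel A △ Parcel B| = |Parcel A| + |Parcel B| − 2·|Parcel A∩Parcel B| = 77 + 116 − 134.6869 = 58.31.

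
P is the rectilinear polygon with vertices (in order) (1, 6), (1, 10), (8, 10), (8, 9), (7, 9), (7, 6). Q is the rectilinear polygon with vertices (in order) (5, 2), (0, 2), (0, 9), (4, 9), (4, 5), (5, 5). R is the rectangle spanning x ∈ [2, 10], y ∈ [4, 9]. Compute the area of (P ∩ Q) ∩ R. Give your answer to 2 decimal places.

6.00

The region (P ∩ Q) ∩ R is the polygon with vertices (4,9), (4,6), (2,6), (2,9).
By the shoelace formula its area is 6.00.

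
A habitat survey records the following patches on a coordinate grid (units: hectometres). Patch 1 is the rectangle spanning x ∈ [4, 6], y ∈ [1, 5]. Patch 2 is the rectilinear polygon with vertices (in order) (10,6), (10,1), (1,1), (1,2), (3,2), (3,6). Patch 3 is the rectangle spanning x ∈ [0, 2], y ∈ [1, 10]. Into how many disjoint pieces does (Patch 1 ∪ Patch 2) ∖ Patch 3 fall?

(Patch 1 ∪ Patch 2) ∖ Patch 3 is a single connected region.

1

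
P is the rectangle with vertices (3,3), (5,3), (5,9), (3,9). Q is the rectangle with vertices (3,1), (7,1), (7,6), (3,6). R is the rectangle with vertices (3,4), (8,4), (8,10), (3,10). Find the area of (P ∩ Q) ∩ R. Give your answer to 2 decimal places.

4.00

The region (P ∩ Q) ∩ R is the polygon with vertices (3,6), (5,6), (5,4), (3,4).
By the shoelace formula its area is 4.00.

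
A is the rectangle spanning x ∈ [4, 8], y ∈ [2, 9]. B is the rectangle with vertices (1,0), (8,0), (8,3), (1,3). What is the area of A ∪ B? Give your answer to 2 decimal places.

By inclusion–exclusion:
Individual areas: |A| = 28, |B| = 21.
|A∩B|: x∈[4,8], y∈[2,3] → 4·1 = 4.
|A ∪ B| = 49 − 4 = 45.00.

45.00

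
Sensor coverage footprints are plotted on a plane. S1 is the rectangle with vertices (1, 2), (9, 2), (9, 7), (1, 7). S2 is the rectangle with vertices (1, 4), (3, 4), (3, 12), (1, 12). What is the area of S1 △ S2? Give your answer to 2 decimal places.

44.00

|S1∩S2|: x∈[1,3], y∈[4,7] → 2·3 = 6.
|S1 △ S2| = |S1| + |S2| − 2·|S1∩S2| = 40 + 16 − 12 = 44.00.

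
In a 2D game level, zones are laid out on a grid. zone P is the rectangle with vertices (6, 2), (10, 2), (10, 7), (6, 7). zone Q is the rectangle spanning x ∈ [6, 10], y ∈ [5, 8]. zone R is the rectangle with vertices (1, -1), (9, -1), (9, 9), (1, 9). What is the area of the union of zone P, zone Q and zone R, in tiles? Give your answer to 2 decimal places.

86.00

By inclusion–exclusion:
Individual areas: |zone P| = 20, |zone Q| = 12, |zone R| = 80.
|zone P∩zone Q|: x∈[6,10], y∈[5,7] → 4·2 = 8.
|zone P∩zone R|: x∈[6,9], y∈[2,7] → 3·5 = 15.
|zone Q∩zone R|: x∈[6,9], y∈[5,8] → 3·3 = 9.
|zone P∩zone Q∩zone R| = 6.
|zone P ∪ zone Q ∪ zone R| = 112 − 32 + 6 = 86.00.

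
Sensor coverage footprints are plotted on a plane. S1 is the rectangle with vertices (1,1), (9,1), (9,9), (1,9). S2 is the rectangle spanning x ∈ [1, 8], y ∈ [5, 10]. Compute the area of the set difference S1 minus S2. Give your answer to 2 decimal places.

|S1∩S2|: x∈[1,8], y∈[5,9] → 7·4 = 28.
|S1| = 64.
|S1 ∖ S2| = |S1| − |S1∩S2| = 64 − 28 = 36.00.

36.00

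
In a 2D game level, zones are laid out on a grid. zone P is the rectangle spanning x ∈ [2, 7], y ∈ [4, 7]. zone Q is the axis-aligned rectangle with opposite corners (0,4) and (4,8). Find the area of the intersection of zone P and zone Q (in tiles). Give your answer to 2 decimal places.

6.00

|zone P∩zone Q|: x∈[2,4], y∈[4,7] → 2·3 = 6.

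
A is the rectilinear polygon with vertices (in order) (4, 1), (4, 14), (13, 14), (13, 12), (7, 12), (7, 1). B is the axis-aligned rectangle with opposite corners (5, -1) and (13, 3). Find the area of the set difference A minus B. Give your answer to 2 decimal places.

47.00

|A| = 51, |A∩B| = 4.
|A ∖ B| = |A| − |A∩B| = 51 − 4 = 47.00.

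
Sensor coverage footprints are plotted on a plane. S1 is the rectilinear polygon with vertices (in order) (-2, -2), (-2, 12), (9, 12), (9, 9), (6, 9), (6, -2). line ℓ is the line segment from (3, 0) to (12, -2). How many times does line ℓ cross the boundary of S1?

The segment meets the boundary at (6,-0.667).

1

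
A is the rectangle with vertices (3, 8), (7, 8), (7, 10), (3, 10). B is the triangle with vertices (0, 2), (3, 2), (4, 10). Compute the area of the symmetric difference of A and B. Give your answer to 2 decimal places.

18.50

|A| = 8, |B| = 12, |A∩B| = 0.75.
|A △ B| = |A| + |B| − 2·|A∩B| = 8 + 12 − 1.5 = 18.50.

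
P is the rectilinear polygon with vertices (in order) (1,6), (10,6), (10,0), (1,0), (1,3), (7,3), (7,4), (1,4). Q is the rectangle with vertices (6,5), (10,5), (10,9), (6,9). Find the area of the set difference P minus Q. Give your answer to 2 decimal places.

|P| = 48, |P∩Q| = 4.
|P ∖ Q| = |P| − |P∩Q| = 48 − 4 = 44.00.

44.00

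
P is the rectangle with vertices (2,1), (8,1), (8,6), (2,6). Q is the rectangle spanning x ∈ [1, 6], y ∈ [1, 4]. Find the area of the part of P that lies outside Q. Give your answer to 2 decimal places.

18.00

|P∩Q|: x∈[2,6], y∈[1,4] → 4·3 = 12.
|P| = 30.
|P ∖ Q| = |P| − |P∩Q| = 30 − 12 = 18.00.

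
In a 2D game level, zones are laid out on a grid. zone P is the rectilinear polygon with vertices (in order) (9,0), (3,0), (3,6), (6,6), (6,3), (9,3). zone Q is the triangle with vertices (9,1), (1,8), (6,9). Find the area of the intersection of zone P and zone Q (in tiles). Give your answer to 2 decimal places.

4.76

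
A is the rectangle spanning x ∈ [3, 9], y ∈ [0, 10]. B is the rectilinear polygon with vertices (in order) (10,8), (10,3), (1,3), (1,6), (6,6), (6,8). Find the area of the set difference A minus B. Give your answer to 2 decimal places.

|A| = 60, |A∩B| = 24.
|A ∖ B| = |A| − |A∩B| = 60 − 24 = 36.00.

36.00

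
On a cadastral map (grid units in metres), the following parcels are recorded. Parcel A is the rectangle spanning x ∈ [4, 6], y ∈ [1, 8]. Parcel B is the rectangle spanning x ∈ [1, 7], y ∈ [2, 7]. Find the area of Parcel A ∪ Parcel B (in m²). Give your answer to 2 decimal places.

By inclusion–exclusion:
Individual areas: |Parcel A| = 14, |Parcel B| = 30.
|Parcel A∩Parcel B|: x∈[4,6], y∈[2,7] → 2·5 = 10.
|Parcel A ∪ Parcel B| = 44 − 10 = 34.00.

34.00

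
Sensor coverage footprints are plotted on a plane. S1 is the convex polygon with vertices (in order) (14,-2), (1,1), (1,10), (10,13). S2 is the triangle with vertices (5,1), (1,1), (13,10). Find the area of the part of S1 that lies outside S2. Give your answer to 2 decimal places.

114.58

|S1| = 132, |S1∩S2| = 17.4183.
|S1 ∖ S2| = |S1| − |S1∩S2| = 132 − 17.4183 = 114.58.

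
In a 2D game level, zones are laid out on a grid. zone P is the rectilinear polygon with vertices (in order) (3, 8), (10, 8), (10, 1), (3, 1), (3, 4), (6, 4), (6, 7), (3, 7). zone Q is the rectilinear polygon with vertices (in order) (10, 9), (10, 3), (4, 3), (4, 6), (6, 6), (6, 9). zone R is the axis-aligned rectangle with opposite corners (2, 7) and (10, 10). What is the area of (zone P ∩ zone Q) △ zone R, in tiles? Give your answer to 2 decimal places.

38.00

|zone P ∩ zone Q| = 22.
|(zone P ∩ zone Q) ∩ zone R| = 4.
|(zone P ∩ zone Q) △ zone R| = 22 + 24 − 8 = 38.00.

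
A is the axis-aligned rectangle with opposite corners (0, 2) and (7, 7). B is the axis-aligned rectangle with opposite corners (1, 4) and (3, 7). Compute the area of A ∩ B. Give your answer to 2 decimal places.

|A∩B|: x∈[1,3], y∈[4,7] → 2·3 = 6.

6.00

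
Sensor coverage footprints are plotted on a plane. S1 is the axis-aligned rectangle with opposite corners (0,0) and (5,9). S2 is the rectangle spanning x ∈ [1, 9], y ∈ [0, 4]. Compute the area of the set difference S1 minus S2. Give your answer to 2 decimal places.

29.00

|S1∩S2|: x∈[1,5], y∈[0,4] → 4·4 = 16.
|S1| = 45.
|S1 ∖ S2| = |S1| − |S1∩S2| = 45 − 16 = 29.00.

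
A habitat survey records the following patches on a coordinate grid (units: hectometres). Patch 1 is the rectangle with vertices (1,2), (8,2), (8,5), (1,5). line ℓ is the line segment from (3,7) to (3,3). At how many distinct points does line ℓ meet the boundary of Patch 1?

The segment meets the boundary at (3,5).

1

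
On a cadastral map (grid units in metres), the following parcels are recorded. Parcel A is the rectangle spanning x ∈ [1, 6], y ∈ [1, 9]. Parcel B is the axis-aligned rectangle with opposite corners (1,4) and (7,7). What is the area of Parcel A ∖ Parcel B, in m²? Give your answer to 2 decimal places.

25.00

|Parcel A∩Parcel B|: x∈[1,6], y∈[4,7] → 5·3 = 15.
|Parcel A| = 40.
|Parcel A ∖ Parcel B| = |Parcel A| − |Parcel A∩Parcel B| = 40 − 15 = 25.00.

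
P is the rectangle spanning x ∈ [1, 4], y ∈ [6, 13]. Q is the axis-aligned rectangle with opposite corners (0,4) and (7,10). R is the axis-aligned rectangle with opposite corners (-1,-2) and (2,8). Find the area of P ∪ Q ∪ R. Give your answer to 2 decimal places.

73.00

By inclusion–exclusion:
Individual areas: |P| = 21, |Q| = 42, |R| = 30.
|P∩Q|: x∈[1,4], y∈[6,10] → 3·4 = 12.
|P∩R|: x∈[1,2], y∈[6,8] → 1·2 = 2.
|Q∩R|: x∈[0,2], y∈[4,8] → 2·4 = 8.
|P∩Q∩R| = 2.
|P ∪ Q ∪ R| = 93 − 22 + 2 = 73.00.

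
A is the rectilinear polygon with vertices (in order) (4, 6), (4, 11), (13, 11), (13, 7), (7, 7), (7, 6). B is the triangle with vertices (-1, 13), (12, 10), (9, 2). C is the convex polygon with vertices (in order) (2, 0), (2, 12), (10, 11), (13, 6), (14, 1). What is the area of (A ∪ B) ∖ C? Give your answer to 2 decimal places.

|A ∪ B| = 65.3769.
|(A ∪ B) ∩ C| = 53.8178.
|(A ∪ B) ∖ C| = 65.3769 − 53.8178 = 11.56.

11.56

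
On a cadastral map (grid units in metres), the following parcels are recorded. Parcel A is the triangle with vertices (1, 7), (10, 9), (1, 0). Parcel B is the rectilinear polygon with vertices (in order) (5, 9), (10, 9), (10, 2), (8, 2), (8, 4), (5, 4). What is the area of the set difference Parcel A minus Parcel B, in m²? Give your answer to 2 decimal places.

21.78

|Parcel A| = 31.5, |Parcel A∩Parcel B| = 9.7222.
|Parcel A ∖ Parcel B| = |Parcel A| − |Parcel A∩Parcel B| = 31.5 − 9.7222 = 21.78.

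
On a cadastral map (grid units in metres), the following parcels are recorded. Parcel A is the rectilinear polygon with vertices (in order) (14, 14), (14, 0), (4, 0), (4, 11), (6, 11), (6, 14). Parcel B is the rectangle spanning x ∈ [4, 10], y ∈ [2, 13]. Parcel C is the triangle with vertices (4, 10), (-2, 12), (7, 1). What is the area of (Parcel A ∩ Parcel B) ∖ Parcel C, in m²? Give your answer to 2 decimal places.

54.24

|Parcel A ∩ Parcel B| = 62.
|(Parcel A ∩ Parcel B) ∩ Parcel C| = 7.7576.
|(Parcel A ∩ Parcel B) ∖ Parcel C| = 62 − 7.7576 = 54.24.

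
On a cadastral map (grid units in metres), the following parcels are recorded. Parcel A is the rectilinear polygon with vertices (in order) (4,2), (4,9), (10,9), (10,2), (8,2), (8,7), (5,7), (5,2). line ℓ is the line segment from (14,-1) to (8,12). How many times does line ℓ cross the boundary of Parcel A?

The segment meets the boundary at (9.385,9), (10,7.667).

2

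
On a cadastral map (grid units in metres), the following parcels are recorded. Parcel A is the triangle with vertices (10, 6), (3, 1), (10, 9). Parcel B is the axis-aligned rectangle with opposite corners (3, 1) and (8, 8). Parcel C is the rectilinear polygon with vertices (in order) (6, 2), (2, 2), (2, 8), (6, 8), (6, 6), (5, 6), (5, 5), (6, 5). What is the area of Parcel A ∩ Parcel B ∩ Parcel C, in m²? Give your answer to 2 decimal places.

The intersection is the polygon with vertices (6,4.429), (6,3.143), (4.4,2), (3.875,2).
By the shoelace formula its area is 1.67.

1.67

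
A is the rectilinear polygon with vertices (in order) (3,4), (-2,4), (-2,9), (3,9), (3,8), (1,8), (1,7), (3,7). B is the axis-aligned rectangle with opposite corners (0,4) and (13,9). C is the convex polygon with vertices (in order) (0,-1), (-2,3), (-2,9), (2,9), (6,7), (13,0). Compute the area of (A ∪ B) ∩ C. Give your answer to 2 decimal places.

40.50

The region (A ∪ B) ∩ C is the polygon with vertices (-2,4), (-2,9), (0,9), (2,9), (6,7), (9,4), (3,4), (0,4).
By the shoelace formula its area is 40.50.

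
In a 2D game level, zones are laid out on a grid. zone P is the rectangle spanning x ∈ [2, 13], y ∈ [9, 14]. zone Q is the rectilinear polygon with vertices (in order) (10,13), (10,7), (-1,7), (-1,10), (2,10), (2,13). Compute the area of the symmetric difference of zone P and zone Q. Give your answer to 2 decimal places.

|zone P| = 55, |zone Q| = 57, |zone P∩zone Q| = 32.
|zone P △ zone Q| = |zone P| + |zone Q| − 2·|zone P∩zone Q| = 55 + 57 − 64 = 48.00.

48.00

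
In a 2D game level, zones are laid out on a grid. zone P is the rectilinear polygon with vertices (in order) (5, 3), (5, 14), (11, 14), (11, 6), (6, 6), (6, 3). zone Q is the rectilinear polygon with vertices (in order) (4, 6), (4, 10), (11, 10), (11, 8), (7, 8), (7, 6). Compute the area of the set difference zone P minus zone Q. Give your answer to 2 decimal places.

35.00

|zone P| = 51, |zone P∩zone Q| = 16.
|zone P ∖ zone Q| = |zone P| − |zone P∩zone Q| = 51 − 16 = 35.00.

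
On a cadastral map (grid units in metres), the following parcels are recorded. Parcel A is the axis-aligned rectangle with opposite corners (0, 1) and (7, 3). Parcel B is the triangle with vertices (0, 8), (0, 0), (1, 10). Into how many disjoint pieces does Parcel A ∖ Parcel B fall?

1

Parcel A ∖ Parcel B is a single connected region.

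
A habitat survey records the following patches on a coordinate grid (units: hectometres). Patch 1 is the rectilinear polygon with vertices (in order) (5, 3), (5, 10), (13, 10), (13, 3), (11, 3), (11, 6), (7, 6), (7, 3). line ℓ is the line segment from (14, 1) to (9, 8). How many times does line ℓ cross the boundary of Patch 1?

3

The segment meets the boundary at (10.429,6), (11,5.2), (12.571,3).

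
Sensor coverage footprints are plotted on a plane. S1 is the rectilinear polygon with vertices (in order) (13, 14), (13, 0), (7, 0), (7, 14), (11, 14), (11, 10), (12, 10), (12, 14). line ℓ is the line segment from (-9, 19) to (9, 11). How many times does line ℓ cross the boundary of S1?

The segment meets the boundary at (7,11.889).

1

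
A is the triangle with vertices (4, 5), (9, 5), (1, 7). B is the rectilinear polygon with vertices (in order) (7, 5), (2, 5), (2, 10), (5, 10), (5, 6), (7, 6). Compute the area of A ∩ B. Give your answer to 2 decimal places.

The intersection is the polygon with vertices (4,5), (2,6.333), (2,6.75), (5,6), (7,5.5), (7,5).
By the shoelace formula its area is 4.29.

4.29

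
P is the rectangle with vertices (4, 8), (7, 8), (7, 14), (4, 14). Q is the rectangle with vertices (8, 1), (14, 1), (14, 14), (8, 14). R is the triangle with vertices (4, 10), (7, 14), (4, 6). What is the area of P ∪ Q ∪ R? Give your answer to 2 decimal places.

By inclusion–exclusion:
Individual areas: |P| = 18, |Q| = 78, |R| = 6.
|P∩Q| = 0 (no overlap).
|P∩R| = 5.25.
|Q∩R| = 0.
|P∩Q∩R| = 0.
|P ∪ Q ∪ R| = 102 − 5.25 + 0 = 96.75.

96.75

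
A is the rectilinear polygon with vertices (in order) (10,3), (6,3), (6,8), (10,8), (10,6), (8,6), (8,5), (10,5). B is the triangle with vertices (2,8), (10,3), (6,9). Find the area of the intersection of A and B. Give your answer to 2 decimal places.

6.33

The intersection is the polygon with vertices (6,8), (6.667,8), (8,6), (8,5), (8.667,5), (10,3), (6,5.5).
By the shoelace formula its area is 6.33.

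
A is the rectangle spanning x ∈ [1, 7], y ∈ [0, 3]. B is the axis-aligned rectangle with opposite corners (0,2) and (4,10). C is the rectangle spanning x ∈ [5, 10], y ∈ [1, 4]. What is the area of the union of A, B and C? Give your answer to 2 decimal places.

By inclusion–exclusion:
Individual areas: |A| = 18, |B| = 32, |C| = 15.
|A∩B|: x∈[1,4], y∈[2,3] → 3·1 = 3.
|A∩C|: x∈[5,7], y∈[1,3] → 2·2 = 4.
|B∩C| = 0 (no overlap).
|A∩B∩C| = 0.
|A ∪ B ∪ C| = 65 − 7 + 0 = 58.00.

58.00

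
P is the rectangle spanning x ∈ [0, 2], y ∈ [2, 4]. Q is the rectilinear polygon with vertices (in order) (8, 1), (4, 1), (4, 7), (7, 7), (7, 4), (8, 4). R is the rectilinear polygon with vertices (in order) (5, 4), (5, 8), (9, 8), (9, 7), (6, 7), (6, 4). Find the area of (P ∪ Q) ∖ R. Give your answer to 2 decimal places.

|P ∪ Q| = 25.
|(P ∪ Q) ∩ R| = 3.
|(P ∪ Q) ∖ R| = 25 − 3 = 22.00.

22.00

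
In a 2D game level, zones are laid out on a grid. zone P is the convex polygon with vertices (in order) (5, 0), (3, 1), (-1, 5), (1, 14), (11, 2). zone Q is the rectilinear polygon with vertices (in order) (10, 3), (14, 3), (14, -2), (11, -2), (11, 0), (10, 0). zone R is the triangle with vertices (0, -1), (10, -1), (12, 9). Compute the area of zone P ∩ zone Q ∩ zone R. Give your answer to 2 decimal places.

0.64

The intersection is the polygon with vertices (10,1.667), (10,3), (10.167,3), (10.677,2.387), (10.571,1.857).
By the shoelace formula its area is 0.64.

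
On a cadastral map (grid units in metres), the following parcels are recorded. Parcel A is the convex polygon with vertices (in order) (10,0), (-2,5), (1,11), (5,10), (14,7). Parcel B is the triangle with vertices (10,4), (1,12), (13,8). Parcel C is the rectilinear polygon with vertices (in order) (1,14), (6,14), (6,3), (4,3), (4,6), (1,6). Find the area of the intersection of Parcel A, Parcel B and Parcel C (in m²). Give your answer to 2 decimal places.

3.73

The intersection is the polygon with vertices (6,9.667), (6,7.556), (2.565,10.609), (5,10).
By the shoelace formula its area is 3.73.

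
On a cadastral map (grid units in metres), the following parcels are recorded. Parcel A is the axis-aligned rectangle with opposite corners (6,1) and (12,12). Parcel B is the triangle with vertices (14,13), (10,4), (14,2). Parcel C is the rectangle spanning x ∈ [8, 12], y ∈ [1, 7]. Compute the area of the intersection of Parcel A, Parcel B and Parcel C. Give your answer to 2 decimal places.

5.00

The intersection is the polygon with vertices (10,4), (11.333,7), (12,7), (12,3).
By the shoelace formula its area is 5.00.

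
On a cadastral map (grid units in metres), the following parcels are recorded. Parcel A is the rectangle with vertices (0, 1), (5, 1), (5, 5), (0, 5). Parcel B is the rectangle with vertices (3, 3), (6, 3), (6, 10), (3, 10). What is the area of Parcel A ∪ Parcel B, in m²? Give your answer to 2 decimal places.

By inclusion–exclusion:
Individual areas: |Parcel A| = 20, |Parcel B| = 21.
|Parcel A∩Parcel B|: x∈[3,5], y∈[3,5] → 2·2 = 4.
|Parcel A ∪ Parcel B| = 41 − 4 = 37.00.

37.00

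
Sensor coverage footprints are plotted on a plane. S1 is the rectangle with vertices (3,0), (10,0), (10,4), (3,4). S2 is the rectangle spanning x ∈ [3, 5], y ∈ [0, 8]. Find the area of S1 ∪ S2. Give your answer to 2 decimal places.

By inclusion–exclusion:
Individual areas: |S1| = 28, |S2| = 16.
|S1∩S2|: x∈[3,5], y∈[0,4] → 2·4 = 8.
|S1 ∪ S2| = 44 − 8 = 36.00.

36.00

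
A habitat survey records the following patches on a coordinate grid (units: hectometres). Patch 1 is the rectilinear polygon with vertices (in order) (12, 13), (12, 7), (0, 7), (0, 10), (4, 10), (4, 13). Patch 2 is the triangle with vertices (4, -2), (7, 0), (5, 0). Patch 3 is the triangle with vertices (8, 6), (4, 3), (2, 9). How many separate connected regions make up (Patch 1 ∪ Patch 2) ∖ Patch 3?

2

(Patch 1 ∪ Patch 2) ∖ Patch 3 splits into 2 disjoint pieces (area 56.6667, area 2).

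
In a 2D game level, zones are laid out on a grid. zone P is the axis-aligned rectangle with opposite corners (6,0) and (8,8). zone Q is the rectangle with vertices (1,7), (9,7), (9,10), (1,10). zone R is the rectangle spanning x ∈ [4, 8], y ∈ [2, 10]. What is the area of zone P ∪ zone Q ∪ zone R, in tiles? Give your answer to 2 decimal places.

48.00

By inclusion–exclusion:
Individual areas: |zone P| = 16, |zone Q| = 24, |zone R| = 32.
|zone P∩zone Q|: x∈[6,8], y∈[7,8] → 2·1 = 2.
|zone P∩zone R|: x∈[6,8], y∈[2,8] → 2·6 = 12.
|zone Q∩zone R|: x∈[4,8], y∈[7,10] → 4·3 = 12.
|zone P∩zone Q∩zone R| = 2.
|zone P ∪ zone Q ∪ zone R| = 72 − 26 + 2 = 48.00.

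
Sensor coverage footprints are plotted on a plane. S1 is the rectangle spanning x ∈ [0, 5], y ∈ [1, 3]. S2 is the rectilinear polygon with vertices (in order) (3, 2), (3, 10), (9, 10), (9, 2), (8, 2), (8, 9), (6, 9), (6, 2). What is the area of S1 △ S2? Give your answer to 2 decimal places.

40.00

|S1| = 10, |S2| = 34, |S1∩S2| = 2.
|S1 △ S2| = |S1| + |S2| − 2·|S1∩S2| = 10 + 34 − 4 = 40.00.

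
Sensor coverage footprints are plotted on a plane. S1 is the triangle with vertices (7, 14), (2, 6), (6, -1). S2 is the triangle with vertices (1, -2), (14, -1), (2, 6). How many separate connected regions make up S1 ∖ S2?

1

S1 ∖ S2 is a single connected region.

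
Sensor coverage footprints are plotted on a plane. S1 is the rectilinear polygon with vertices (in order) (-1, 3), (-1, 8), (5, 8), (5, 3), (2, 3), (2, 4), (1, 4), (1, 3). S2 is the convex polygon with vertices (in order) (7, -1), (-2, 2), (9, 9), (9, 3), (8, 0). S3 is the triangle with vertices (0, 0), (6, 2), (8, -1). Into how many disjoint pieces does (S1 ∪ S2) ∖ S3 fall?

2

(S1 ∪ S2) ∖ S3 splits into 2 disjoint pieces (area 67.7502, area 0.0444).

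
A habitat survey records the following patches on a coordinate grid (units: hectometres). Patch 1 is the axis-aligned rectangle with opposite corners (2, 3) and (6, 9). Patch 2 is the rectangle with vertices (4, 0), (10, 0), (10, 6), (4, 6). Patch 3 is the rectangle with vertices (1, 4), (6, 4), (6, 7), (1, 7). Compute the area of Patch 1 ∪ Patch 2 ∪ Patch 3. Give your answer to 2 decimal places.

By inclusion–exclusion:
Individual areas: |Patch 1| = 24, |Patch 2| = 36, |Patch 3| = 15.
|Patch 1∩Patch 2|: x∈[4,6], y∈[3,6] → 2·3 = 6.
|Patch 1∩Patch 3|: x∈[2,6], y∈[4,7] → 4·3 = 12.
|Patch 2∩Patch 3|: x∈[4,6], y∈[4,6] → 2·2 = 4.
|Patch 1∩Patch 2∩Patch 3| = 4.
|Patch 1 ∪ Patch 2 ∪ Patch 3| = 75 − 22 + 4 = 57.00.

57.00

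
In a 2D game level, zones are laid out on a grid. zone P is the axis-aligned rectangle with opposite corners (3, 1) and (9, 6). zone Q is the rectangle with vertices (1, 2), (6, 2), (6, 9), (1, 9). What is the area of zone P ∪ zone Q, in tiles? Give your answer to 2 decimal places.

By inclusion–exclusion:
Individual areas: |zone P| = 30, |zone Q| = 35.
|zone P∩zone Q|: x∈[3,6], y∈[2,6] → 3·4 = 12.
|zone P ∪ zone Q| = 65 − 12 = 53.00.

53.00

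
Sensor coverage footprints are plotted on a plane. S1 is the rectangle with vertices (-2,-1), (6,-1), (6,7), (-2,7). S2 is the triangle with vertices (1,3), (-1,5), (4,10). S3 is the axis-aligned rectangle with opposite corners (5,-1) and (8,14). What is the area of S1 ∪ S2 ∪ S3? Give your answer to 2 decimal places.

By inclusion–exclusion:
Individual areas: |S1| = 64, |S2| = 10, |S3| = 45.
|S1∩S2| = 7.4286.
|S1∩S3|: x∈[5,6], y∈[-1,7] → 1·8 = 8.
|S2∩S3| = 0.
|S1∩S2∩S3| = 0.
|S1 ∪ S2 ∪ S3| = 119 − 15.4286 + 0 = 103.57.

103.57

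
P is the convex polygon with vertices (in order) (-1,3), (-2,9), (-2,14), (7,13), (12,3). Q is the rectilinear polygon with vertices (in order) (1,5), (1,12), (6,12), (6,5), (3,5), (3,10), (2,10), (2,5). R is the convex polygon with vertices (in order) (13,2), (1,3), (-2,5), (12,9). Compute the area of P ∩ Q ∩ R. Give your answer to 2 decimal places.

6.57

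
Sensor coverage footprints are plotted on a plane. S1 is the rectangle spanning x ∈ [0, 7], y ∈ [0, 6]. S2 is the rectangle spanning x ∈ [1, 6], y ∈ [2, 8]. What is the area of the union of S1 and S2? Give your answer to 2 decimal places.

By inclusion–exclusion:
Individual areas: |S1| = 42, |S2| = 30.
|S1∩S2|: x∈[1,6], y∈[2,6] → 5·4 = 20.
|S1 ∪ S2| = 72 − 20 = 52.00.

52.00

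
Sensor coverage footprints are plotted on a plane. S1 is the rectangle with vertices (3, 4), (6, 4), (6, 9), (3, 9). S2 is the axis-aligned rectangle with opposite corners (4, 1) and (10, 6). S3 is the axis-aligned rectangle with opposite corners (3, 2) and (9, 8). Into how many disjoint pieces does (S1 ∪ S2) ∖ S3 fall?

2

(S1 ∪ S2) ∖ S3 splits into 2 disjoint pieces (area 3, area 10).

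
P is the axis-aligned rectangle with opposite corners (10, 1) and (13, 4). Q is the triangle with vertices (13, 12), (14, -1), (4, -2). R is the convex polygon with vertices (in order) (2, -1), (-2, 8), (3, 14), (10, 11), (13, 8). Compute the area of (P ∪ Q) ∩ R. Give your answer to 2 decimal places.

7.72

The region (P ∪ Q) ∩ R is the polygon with vertices (11.435,9.565), (13,8), (7.575,3.562).
By the shoelace formula its area is 7.72.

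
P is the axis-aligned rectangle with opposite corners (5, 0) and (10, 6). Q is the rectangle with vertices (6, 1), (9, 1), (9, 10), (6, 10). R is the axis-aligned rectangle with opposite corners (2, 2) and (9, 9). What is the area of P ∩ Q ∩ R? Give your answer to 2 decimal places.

The intersection is the polygon with vertices (9,2), (6,2), (6,6), (9,6).
By the shoelace formula its area is 12.00.

12.00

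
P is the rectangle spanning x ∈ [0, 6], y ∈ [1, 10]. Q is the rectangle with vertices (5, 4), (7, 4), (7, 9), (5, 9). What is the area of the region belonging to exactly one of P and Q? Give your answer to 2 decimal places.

|P∩Q|: x∈[5,6], y∈[4,9] → 1·5 = 5.
|P △ Q| = |P| + |Q| − 2·|P∩Q| = 54 + 10 − 10 = 54.00.

54.00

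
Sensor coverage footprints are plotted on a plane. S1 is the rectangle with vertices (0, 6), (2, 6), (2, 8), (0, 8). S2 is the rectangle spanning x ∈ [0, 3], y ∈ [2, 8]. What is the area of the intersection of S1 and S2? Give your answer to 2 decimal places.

|S1∩S2|: x∈[0,2], y∈[6,8] → 2·2 = 4.

4.00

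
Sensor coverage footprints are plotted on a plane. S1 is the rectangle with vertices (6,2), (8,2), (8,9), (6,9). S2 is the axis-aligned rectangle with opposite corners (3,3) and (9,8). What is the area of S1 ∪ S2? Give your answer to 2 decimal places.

By inclusion–exclusion:
Individual areas: |S1| = 14, |S2| = 30.
|S1∩S2|: x∈[6,8], y∈[3,8] → 2·5 = 10.
|S1 ∪ S2| = 44 − 10 = 34.00.

34.00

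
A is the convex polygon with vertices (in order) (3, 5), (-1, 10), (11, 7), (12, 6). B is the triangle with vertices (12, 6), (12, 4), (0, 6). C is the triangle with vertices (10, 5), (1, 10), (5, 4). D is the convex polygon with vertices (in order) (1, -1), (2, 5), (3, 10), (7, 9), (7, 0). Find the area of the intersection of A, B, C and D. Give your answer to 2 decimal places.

2.15

The intersection is the polygon with vertices (4.8,5.2), (4.125,5.312), (3.667,6), (7,6), (7,5.444).
By the shoelace formula its area is 2.15.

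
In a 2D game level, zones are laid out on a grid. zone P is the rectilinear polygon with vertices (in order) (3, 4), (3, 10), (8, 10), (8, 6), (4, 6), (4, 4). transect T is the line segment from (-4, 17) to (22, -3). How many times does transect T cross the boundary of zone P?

2

The segment meets the boundary at (8,7.769), (5.1,10).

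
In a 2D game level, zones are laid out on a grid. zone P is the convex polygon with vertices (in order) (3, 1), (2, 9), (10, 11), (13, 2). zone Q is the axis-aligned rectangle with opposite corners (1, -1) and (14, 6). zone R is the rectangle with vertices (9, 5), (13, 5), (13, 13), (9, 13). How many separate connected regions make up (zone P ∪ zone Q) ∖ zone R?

1

(zone P ∪ zone Q) ∖ zone R is a single connected region.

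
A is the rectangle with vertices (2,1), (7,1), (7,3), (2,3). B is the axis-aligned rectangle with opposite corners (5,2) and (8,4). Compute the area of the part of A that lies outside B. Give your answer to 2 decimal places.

|A∩B|: x∈[5,7], y∈[2,3] → 2·1 = 2.
|A| = 10.
|A ∖ B| = |A| − |A∩B| = 10 − 2 = 8.00.

8.00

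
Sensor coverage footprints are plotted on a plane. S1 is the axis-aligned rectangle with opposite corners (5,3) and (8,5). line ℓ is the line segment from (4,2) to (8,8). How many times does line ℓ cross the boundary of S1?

The segment meets the boundary at (6,5), (5,3.5).

2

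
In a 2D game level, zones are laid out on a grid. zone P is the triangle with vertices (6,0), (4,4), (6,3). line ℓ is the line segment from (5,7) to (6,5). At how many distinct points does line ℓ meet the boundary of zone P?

0

The segment lies entirely outside zone P and never meets its boundary.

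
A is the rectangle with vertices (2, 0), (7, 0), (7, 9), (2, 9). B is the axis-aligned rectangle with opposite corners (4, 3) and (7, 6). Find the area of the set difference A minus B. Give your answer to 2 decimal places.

|A∩B|: x∈[4,7], y∈[3,6] → 3·3 = 9.
|A| = 45.
|A ∖ B| = |A| − |A∩B| = 45 − 9 = 36.00.

36.00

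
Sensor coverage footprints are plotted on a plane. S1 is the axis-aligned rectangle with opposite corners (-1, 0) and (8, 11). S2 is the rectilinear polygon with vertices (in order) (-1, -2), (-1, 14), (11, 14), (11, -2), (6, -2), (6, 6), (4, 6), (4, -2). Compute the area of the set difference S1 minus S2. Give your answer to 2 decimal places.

12.00

|S1| = 99, |S1∩S2| = 87.
|S1 ∖ S2| = |S1| − |S1∩S2| = 99 − 87 = 12.00.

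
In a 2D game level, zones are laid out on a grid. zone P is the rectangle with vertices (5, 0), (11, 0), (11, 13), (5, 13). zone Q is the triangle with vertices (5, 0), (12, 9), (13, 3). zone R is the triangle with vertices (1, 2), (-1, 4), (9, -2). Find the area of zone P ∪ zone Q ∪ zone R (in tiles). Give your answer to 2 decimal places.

By inclusion–exclusion:
Individual areas: |zone P| = 78, |zone Q| = 25.5, |zone R| = 4.
|zone P∩zone Q| = 16.3929.
|zone P∩zone R| = 0.1333.
|zone Q∩zone R| = 0.0396.
|zone P∩zone Q∩zone R| = 0.0396.
|zone P ∪ zone Q ∪ zone R| = 107.5 − 16.5658 + 0.0396 = 90.97.

90.97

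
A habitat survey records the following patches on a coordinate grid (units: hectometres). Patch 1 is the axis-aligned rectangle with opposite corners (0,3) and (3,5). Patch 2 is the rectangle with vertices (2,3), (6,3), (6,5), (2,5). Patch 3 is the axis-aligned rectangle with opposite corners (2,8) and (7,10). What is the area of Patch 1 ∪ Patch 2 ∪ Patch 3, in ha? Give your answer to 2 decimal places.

By inclusion–exclusion:
Individual areas: |Patch 1| = 6, |Patch 2| = 8, |Patch 3| = 10.
|Patch 1∩Patch 2|: x∈[2,3], y∈[3,5] → 1·2 = 2.
|Patch 1∩Patch 3| = 0 (no overlap).
|Patch 2∩Patch 3| = 0 (no overlap).
|Patch 1∩Patch 2∩Patch 3| = 0.
|Patch 1 ∪ Patch 2 ∪ Patch 3| = 24 − 2 + 0 = 22.00.

22.00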